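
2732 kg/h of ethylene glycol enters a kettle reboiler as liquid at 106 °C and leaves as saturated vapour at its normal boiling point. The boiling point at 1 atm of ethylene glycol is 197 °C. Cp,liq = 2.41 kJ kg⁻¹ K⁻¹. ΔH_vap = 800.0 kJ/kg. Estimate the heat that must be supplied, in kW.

Q = 774 kW

liquid 106→197 °C: 219.31 kJ/kg
vaporisation at 197 °C: 800 kJ/kg
Δh = 219.31 + 800 = 1019.3 kJ/kg
Q = ṁ·Δh = 2732 kg/h × 1019.3 kJ/kg = 2.7848e+06 kJ/h
|Q| = 773.54 kW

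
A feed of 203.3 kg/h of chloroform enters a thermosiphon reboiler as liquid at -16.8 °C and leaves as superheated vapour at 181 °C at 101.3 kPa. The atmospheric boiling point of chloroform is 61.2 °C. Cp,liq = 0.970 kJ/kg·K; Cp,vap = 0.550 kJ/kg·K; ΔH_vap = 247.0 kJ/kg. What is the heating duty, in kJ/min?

Q = 1320 kJ/min

liquid -16.8→61.2 °C: 75.66 kJ/kg
vaporisation at 61.2 °C: 247 kJ/kg
vapour 61.2→181 °C: 65.89 kJ/kg
Δh = 75.66 + 247 + 65.89 = 388.55 kJ/kg
Q = ṁ·Δh = 203.3 kg/h × 388.55 kJ/kg = 78992 kJ/h
|Q| = 21.942 kW = 1316.5 kJ/min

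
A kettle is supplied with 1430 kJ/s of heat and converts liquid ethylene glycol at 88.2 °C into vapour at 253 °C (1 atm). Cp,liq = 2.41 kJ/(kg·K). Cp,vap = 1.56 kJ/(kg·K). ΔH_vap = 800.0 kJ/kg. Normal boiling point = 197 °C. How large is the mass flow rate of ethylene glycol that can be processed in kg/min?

Δh = 2.41×(197−88.2) + 800.0 + 1.56×(253−197) = 1149.6 kJ/kg
Q = 1430 kJ/s = 1430 kJ/s = 85800 kJ/min
ṁ = Q/Δh = 85800 / 1149.6 = 74.637 kg/min

ṁ = 74.6 kg/min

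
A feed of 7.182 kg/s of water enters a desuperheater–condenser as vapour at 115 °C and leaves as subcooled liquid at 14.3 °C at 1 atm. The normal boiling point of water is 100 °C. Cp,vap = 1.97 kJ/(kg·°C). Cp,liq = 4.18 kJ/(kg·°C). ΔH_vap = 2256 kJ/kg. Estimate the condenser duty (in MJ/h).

Q_c = 68400 MJ/h

vapour 115→100 °C: -29.55 kJ/kg
condensation at 100 °C: -2256 kJ/kg
liquid 100→14.3 °C: -358.23 kJ/kg
Δh = -29.55 + -2256 + -358.23 = -2643.8 kJ/kg
Q = ṁ·Δh = 7.182 kg/s × -2643.8 kJ/kg = -18988 kJ/s
|Q| = 18988 kW = 68355 MJ/h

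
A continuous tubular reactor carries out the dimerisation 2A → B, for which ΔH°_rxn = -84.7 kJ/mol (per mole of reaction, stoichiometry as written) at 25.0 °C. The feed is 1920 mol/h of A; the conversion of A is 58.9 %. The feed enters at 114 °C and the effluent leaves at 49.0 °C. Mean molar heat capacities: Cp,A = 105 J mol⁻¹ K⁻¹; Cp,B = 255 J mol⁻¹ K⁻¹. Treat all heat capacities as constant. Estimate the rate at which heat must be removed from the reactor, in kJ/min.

Extent of reaction ξ = 0.589 × 1920 / 2 = 565.44 mol/h
Reaction term: ξ·ΔH°_rxn = 565.44 × -84.7 = -47893 kJ/h
Sensible, feed 114→25 °C: -17942 kJ/h
Outlet flows (mol/h): A 789.12, B 565.44
Sensible, products 25→49.0 °C: 5449.1 kJ/h
Q = ΔH = -60386 kJ/h = -16.774 kW
Heat removed = 1006.4 kJ/min

Q_out = 1010 kJ/min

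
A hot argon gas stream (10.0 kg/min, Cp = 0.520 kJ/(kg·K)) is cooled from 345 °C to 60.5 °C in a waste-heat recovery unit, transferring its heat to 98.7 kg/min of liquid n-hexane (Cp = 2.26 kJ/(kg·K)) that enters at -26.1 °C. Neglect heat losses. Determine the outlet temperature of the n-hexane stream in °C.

T_c,out = -19.5 °C

Heat released by hot stream: Q = 10.0 × 0.520 × (345 − 60.5) = 1479.4 kJ/min
Energy balance on cold side (adiabatic exchanger): Q = ṁ_c·Cp_c·(T_c,out − T_c,in)
T_c,out = -26.1 + 1479.4/(98.7 × 2.26) = -19.468 °C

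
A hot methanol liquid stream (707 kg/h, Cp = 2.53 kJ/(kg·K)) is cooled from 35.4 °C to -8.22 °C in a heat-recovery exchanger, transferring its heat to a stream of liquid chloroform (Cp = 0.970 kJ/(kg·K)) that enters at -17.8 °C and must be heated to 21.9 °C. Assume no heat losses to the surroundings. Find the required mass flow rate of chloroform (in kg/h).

Heat released by hot stream: Q = 707 × 2.53 × (35.4 − -8.22) = 78024 kJ/h
Energy balance on cold side (adiabatic exchanger): Q = ṁ_c·Cp_c·(T_c,out − T_c,in)
ṁ_c = 78024 / [0.970 × (21.9 − -17.8)] = 2026.1 kg/h

ṁ_c = 2030 kg/h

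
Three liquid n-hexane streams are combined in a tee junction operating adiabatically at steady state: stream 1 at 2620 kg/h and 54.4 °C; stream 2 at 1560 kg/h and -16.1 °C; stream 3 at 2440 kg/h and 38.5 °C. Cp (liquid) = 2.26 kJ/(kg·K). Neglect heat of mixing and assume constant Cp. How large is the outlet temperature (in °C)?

No heat crosses the boundary, so H_out = H_in.
Σ ṁᵢCp,ᵢTᵢ = 2620×2.26×54.4 + 1560×2.26×-16.1 + 2440×2.26×38.5 = 477660
Σ ṁᵢCp,ᵢ = 2620×2.26 + 1560×2.26 + 2440×2.26 = 14961
T_out = 477660 / 14961 = 31.926 °C

T_out = 31.9 °C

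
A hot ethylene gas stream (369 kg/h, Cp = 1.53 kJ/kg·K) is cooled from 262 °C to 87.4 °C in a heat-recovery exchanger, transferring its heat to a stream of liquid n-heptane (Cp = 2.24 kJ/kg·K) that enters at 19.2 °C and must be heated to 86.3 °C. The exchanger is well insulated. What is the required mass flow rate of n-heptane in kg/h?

Heat released by hot stream: Q = 369 × 1.53 × (262 − 87.4) = 98574 kJ/h
Energy balance on cold side (adiabatic exchanger): Q = ṁ_c·Cp_c·(T_c,out − T_c,in)
ṁ_c = 98574 / [2.24 × (86.3 − 19.2)] = 655.83 kg/h

ṁ_c = 656 kg/h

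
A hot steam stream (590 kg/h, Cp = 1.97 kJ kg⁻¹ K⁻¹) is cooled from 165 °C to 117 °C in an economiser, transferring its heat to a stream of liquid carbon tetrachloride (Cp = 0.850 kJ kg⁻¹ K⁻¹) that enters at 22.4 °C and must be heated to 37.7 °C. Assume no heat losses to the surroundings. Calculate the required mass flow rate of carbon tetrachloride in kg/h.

ṁ_c = 4290 kg/h

Heat released by hot stream: Q = 590 × 1.97 × (165 − 117) = 55790 kJ/h
Energy balance on cold side (adiabatic exchanger): Q = ṁ_c·Cp_c·(T_c,out − T_c,in)
ṁ_c = 55790 / [0.850 × (37.7 − 22.4)] = 4289.9 kg/h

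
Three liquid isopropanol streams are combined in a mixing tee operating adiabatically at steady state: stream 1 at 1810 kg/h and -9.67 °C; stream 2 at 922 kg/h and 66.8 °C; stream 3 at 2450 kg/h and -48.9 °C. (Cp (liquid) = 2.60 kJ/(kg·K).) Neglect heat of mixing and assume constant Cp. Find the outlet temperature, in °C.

Adiabatic, steady state ⇒ Σ ṁᵢCp,ᵢ(T_out − Tᵢ) = 0
T_out = Σ ṁᵢCp,ᵢTᵢ / Σ ṁᵢCp,ᵢ
      = -196870 / 13473 = -14.612 °C

T_out = -14.6 °C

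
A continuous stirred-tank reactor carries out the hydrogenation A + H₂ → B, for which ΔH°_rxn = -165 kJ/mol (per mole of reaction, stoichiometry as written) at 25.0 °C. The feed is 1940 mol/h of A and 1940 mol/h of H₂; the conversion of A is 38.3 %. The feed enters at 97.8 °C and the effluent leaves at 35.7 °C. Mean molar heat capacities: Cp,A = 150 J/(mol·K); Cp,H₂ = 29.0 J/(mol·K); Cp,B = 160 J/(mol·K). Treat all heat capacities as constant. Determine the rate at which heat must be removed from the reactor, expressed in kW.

Extent of reaction ξ = 0.383 × 1940 = 743.02 mol/h
Reaction term: ξ·ΔH°_rxn = 743.02 × -165 = -122600 kJ/h
Sensible, feed 97.8→25 °C: -25281 kJ/h
Outlet flows (mol/h): A 1197, H₂ 1197, B 743.02
Sensible, products 25→35.7 °C: 3564.6 kJ/h
Q = ΔH = -144310 kJ/h = -40.087 kW
Heat removed = 40.087 kW

Q_out = 40.1 kW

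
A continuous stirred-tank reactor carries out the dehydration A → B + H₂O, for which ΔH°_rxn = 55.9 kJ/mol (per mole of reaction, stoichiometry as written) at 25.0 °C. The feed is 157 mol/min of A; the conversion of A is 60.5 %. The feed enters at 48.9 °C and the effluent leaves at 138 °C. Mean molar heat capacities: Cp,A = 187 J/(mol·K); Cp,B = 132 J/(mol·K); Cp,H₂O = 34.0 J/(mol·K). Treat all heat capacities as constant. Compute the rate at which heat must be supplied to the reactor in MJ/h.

Extent of reaction ξ = 0.605 × 157 = 94.985 mol/min
Reaction term: ξ·ΔH°_rxn = 94.985 × 55.9 = 5309.7 kJ/min
Sensible, feed 48.9→25 °C: -701.68 kJ/min
Outlet flows (mol/min): A 62.015, B 94.985, H₂O 94.985
Sensible, products 25→138 °C: 3092.2 kJ/min
Q = ΔH = 7700.1 kJ/min = 128.34 kW
Heat supplied = 462.01 MJ/h

Q_in = 462 MJ/h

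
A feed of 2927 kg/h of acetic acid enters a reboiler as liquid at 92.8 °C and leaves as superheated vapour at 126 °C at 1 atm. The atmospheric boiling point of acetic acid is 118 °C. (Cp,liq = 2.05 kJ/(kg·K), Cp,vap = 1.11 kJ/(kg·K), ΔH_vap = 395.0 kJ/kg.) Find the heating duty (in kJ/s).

liquid 92.8→118 °C: 51.66 kJ/kg
vaporisation at 118 °C: 395 kJ/kg
vapour 118→126 °C: 8.88 kJ/kg
Δh = 51.66 + 395 + 8.88 = 455.54 kJ/kg
Q = ṁ·Δh = 2927 kg/h × 455.54 kJ/kg = 1.3334e+06 kJ/h
|Q| = 370.38 kW

Q = 370 kJ/s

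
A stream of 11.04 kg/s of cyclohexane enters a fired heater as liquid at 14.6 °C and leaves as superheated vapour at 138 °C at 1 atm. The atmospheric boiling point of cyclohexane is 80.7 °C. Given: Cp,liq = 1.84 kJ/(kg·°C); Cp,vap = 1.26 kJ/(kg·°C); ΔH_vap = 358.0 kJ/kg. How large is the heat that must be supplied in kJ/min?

Q = 366000 kJ/min

liquid 14.6→80.7 °C: 121.62 kJ/kg
vaporisation at 80.7 °C: 358 kJ/kg
vapour 80.7→138 °C: 72.198 kJ/kg
Δh = 121.62 + 358 + 72.198 = 551.82 kJ/kg
Q = ṁ·Δh = 11.04 kg/s × 551.82 kJ/kg = 6092.1 kJ/s
|Q| = 6092.1 kW = 365530 kJ/min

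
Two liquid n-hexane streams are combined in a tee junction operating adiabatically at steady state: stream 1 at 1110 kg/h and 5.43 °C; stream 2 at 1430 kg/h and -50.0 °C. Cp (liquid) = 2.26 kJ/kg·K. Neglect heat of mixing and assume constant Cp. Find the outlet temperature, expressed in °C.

T_out = -25.8 °C

Adiabatic, steady state ⇒ Σ ṁᵢCp,ᵢ(T_out − Tᵢ) = 0
Σ ṁᵢCp,ᵢTᵢ = 1110×2.26×5.43 + 1430×2.26×-50.0 = -147970
Σ ṁᵢCp,ᵢ = 1110×2.26 + 1430×2.26 = 5740.4
T_out = -147970 / 5740.4 = -25.777 °C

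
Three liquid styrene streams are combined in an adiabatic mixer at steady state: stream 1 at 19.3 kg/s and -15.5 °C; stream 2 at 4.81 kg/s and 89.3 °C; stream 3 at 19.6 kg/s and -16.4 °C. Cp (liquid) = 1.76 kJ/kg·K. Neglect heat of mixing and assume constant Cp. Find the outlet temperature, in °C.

T_out = -4.37 °C

No heat crosses the boundary, so H_out = H_in.
T_out = Σ ṁᵢCp,ᵢTᵢ / Σ ṁᵢCp,ᵢ
      = -336.26 / 76.93 = -4.371 °C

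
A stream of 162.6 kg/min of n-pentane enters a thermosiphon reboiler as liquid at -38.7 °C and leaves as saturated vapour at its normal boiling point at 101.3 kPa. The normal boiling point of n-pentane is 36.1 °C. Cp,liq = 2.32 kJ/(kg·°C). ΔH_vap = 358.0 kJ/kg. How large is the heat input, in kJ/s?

Q = 1440 kJ/s

liquid -38.7→36.1 °C: 173.54 kJ/kg
vaporisation at 36.1 °C: 358 kJ/kg
Δh = 173.54 + 358 = 531.54 kJ/kg
Q = ṁ·Δh = 162.6 kg/min × 531.54 kJ/kg = 86428 kJ/min
|Q| = 1440.5 kW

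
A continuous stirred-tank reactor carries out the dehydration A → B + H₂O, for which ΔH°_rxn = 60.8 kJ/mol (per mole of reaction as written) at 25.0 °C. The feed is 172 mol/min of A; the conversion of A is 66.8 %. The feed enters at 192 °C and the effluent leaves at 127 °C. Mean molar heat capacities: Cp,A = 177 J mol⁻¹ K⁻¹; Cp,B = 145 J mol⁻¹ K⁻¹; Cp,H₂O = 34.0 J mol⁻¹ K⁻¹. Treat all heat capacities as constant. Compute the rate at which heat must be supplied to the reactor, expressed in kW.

Extent of reaction ξ = 0.668 × 172 = 114.9 mol/min
Reaction term: ξ·ΔH°_rxn = 114.9 × 60.8 = 6985.7 kJ/min
Sensible, feed 192→25 °C: -5084.1 kJ/min
Outlet flows (mol/min): A 57.104, B 114.9, H₂O 114.9
Sensible, products 25→127 °C: 3128.7 kJ/min
Q = ΔH = 5030.3 kJ/min = 83.838 kW
Heat supplied = 83.838 kW

Q_in = 83.8 kW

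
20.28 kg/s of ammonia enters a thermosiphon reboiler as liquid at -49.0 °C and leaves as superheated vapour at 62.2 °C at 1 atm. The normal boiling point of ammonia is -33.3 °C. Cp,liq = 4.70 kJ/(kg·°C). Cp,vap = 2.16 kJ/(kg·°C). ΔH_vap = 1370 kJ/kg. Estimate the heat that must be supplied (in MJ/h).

Q = 120000 MJ/h

liquid -49.0→-33.3 °C: 73.79 kJ/kg
vaporisation at -33.3 °C: 1370 kJ/kg
vapour -33.3→62.2 °C: 206.28 kJ/kg
Δh = 73.79 + 1370 + 206.28 = 1650.1 kJ/kg
Q = ṁ·Δh = 20.28 kg/s × 1650.1 kJ/kg = 33463 kJ/s
|Q| = 33463 kW = 120470 MJ/h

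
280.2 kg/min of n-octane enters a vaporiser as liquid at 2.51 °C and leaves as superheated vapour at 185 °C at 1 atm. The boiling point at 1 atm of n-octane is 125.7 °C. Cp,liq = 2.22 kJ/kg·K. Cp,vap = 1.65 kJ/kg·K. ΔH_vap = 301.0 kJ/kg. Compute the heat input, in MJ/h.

Q = 11300 MJ/h

liquid 2.51→125.7 °C: 273.48 kJ/kg
vaporisation at 125.7 °C: 301 kJ/kg
vapour 125.7→185 °C: 97.845 kJ/kg
Δh = 273.48 + 301 + 97.845 = 672.33 kJ/kg
Q = ṁ·Δh = 280.2 kg/min × 672.33 kJ/kg = 188390 kJ/min
|Q| = 3139.8 kW = 11303 MJ/h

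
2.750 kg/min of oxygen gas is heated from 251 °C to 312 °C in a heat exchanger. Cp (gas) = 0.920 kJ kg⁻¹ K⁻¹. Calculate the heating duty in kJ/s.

Q = ṁ·Cp·ΔT = 2.750 × 0.920 × (312 − 251) = 154.33 kJ/min
Converting: 154.33 / 60 s = 2.5722 kW

Q = 2.57 kJ/s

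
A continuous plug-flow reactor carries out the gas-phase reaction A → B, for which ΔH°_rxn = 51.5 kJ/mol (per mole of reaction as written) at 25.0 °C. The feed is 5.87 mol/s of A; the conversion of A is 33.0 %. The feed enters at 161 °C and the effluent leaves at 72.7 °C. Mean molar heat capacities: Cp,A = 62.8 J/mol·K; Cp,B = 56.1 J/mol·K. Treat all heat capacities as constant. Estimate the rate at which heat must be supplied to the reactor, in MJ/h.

Q_in = 240 MJ/h

Extent of reaction ξ = 0.330 × 5.87 = 1.9371 mol/s
Reaction term: ξ·ΔH°_rxn = 1.9371 × 51.5 = 99.761 kJ/s
Sensible, feed 161→25 °C: -50.134 kJ/s
Outlet flows (mol/s): A 3.9329, B 1.9371
Sensible, products 25→72.7 °C: 16.965 kJ/s
Q = ΔH = 66.591 kJ/s = 66.591 kW
Heat supplied = 239.73 MJ/h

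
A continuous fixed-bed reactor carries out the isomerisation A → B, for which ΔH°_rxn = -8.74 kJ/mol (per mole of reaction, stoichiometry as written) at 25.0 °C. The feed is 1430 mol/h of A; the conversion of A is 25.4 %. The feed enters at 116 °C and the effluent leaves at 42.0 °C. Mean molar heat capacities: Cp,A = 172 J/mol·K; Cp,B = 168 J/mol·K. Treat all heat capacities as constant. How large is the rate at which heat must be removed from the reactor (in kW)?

Q_out = 5.94 kW

Extent of reaction ξ = 0.254 × 1430 = 363.22 mol/h
Reaction term: ξ·ΔH°_rxn = 363.22 × -8.74 = -3174.5 kJ/h
Sensible, feed 116→25 °C: -22382 kJ/h
Outlet flows (mol/h): A 1066.8, B 363.22
Sensible, products 25→42.0 °C: 4156.6 kJ/h
Q = ΔH = -21400 kJ/h = -5.9445 kW
Heat removed = 5.9445 kW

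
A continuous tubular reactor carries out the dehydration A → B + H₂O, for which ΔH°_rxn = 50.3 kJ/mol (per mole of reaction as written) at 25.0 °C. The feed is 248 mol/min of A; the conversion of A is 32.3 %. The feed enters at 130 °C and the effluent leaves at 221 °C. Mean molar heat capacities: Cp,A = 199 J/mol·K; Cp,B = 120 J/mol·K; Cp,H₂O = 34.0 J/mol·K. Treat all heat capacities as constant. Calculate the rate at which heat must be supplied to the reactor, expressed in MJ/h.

Extent of reaction ξ = 0.323 × 248 = 80.104 mol/min
Reaction term: ξ·ΔH°_rxn = 80.104 × 50.3 = 4029.2 kJ/min
Sensible, feed 130→25 °C: -5182 kJ/min
Outlet flows (mol/min): A 167.9, B 80.104, H₂O 80.104
Sensible, products 25→221 °C: 8966.5 kJ/min
Q = ΔH = 7813.7 kJ/min = 130.23 kW
Heat supplied = 468.82 MJ/h

Q_in = 469 MJ/h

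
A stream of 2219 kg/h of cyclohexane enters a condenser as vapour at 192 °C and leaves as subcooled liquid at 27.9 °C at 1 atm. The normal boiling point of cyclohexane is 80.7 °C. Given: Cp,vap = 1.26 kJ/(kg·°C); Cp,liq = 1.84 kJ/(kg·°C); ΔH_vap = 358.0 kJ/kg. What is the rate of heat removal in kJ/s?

vapour 192→80.7 °C: -140.24 kJ/kg
condensation at 80.7 °C: -358 kJ/kg
liquid 80.7→27.9 °C: -97.152 kJ/kg
Δh = -140.24 + -358 + -97.152 = -595.39 kJ/kg
Q = ṁ·Δh = 2219 kg/h × -595.39 kJ/kg = -1.3212e+06 kJ/h
|Q| = 366.99 kW

Q_c = 367 kJ/s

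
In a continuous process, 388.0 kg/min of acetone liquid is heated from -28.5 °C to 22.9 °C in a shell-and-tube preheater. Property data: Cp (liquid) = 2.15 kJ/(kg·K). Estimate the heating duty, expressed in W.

Q = ṁ·Cp·ΔT = 388.0 × 2.15 × (22.9 − -28.5) = 42878 kJ/min
Converting: 42878 / 60 s = 714.63 kW
Heating duty = 714630 W

Q = 715000 W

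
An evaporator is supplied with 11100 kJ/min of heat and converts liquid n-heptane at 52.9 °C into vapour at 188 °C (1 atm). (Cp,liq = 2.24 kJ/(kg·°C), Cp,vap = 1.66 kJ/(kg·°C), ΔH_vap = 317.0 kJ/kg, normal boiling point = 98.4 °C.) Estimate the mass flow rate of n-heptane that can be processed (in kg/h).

Δh = 2.24×(98.4−52.9) + 317.0 + 1.66×(188−98.4) = 567.66 kJ/kg
Q = 11100 kJ/min = 185 kJ/s = 666000 kJ/h
ṁ = Q/Δh = 666000 / 567.66 = 1173.2 kg/h

ṁ = 1170 kg/h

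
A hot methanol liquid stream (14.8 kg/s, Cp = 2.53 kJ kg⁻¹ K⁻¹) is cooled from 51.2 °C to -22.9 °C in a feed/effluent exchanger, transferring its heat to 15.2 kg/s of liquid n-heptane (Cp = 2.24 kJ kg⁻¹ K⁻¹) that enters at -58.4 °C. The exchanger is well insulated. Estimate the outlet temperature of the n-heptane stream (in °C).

T_c,out = 23.1 °C

Heat released by hot stream: Q = 14.8 × 2.53 × (51.2 − -22.9) = 2774.6 kJ/s
Energy balance on cold side (adiabatic exchanger): Q = ṁ_c·Cp_c·(T_c,out − T_c,in)
T_c,out = -58.4 + 2774.6/(15.2 × 2.24) = 23.091 °C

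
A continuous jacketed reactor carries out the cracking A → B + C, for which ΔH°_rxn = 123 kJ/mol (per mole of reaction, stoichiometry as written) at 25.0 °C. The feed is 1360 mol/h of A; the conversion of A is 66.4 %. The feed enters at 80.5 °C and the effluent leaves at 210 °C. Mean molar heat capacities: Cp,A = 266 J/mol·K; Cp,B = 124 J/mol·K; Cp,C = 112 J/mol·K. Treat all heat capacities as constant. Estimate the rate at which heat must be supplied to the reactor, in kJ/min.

Extent of reaction ξ = 0.664 × 1360 = 903.04 mol/h
Reaction term: ξ·ΔH°_rxn = 903.04 × 123 = 111070 kJ/h
Sensible, feed 80.5→25 °C: -20078 kJ/h
Outlet flows (mol/h): A 456.96, B 903.04, C 903.04
Sensible, products 25→210 °C: 61914 kJ/h
Q = ΔH = 152910 kJ/h = 42.475 kW
Heat supplied = 2548.5 kJ/min

Q_in = 2550 kJ/min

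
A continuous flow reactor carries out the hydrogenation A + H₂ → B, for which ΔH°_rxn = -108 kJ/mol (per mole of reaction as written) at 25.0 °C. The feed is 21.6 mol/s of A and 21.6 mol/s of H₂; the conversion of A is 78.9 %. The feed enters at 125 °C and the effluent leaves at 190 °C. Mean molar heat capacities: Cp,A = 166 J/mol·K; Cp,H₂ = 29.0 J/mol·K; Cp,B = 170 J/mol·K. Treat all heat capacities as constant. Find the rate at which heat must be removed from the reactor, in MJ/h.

Extent of reaction ξ = 0.789 × 21.6 = 17.042 mol/s
Reaction term: ξ·ΔH°_rxn = 17.042 × -108 = -1840.6 kJ/s
Sensible, feed 125→25 °C: -421.2 kJ/s
Outlet flows (mol/s): A 4.5576, H₂ 4.5576, B 17.042
Sensible, products 25→190 °C: 624.68 kJ/s
Q = ΔH = -1637.1 kJ/s = -1637.1 kW
Heat removed = 5893.6 MJ/h

Q_out = 5890 MJ/h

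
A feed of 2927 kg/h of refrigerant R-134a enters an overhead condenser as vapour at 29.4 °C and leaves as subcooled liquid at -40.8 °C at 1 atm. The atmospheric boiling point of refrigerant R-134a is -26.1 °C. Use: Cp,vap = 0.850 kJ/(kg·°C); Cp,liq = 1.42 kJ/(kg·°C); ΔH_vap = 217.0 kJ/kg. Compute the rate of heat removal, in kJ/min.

vapour 29.4→-26.1 °C: -47.175 kJ/kg
condensation at -26.1 °C: -217 kJ/kg
liquid -26.1→-40.8 °C: -20.874 kJ/kg
Δh = -47.175 + -217 + -20.874 = -285.05 kJ/kg
Q = ṁ·Δh = 2927 kg/h × -285.05 kJ/kg = -834340 kJ/h
|Q| = 231.76 kW = 13906 kJ/min

Q_c = 13900 kJ/min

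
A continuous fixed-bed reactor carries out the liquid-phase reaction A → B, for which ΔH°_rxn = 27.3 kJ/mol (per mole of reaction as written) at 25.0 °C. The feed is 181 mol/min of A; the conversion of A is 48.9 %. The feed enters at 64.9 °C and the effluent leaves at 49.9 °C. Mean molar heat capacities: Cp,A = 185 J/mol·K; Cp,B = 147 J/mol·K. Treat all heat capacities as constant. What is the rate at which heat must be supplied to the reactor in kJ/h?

Q_in = 110000 kJ/h

Extent of reaction ξ = 0.489 × 181 = 88.509 mol/min
Reaction term: ξ·ΔH°_rxn = 88.509 × 27.3 = 2416.3 kJ/min
Sensible, feed 64.9→25 °C: -1336.1 kJ/min
Outlet flows (mol/min): A 92.491, B 88.509
Sensible, products 25→49.9 °C: 750.03 kJ/min
Q = ΔH = 1830.3 kJ/min = 30.505 kW
Heat supplied = 109820 kJ/h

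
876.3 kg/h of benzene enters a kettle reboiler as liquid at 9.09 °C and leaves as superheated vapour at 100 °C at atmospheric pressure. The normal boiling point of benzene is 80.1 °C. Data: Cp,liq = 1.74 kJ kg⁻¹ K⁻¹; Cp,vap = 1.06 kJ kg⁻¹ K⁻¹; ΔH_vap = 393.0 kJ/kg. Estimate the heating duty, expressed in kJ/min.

Q = 7850 kJ/min

liquid 9.09→80.1 °C: 123.56 kJ/kg
vaporisation at 80.1 °C: 393 kJ/kg
vapour 80.1→100 °C: 21.094 kJ/kg
Δh = 123.56 + 393 + 21.094 = 537.65 kJ/kg
Q = ṁ·Δh = 876.3 kg/h × 537.65 kJ/kg = 471140 kJ/h
|Q| = 130.87 kW = 7852.4 kJ/min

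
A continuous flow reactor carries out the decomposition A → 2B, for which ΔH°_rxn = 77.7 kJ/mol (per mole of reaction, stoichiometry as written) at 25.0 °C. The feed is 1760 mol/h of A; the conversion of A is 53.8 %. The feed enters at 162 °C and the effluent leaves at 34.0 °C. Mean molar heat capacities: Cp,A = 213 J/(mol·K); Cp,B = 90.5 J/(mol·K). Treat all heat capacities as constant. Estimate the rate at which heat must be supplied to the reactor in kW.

Extent of reaction ξ = 0.538 × 1760 = 946.88 mol/h
Reaction term: ξ·ΔH°_rxn = 946.88 × 77.7 = 73573 kJ/h
Sensible, feed 162→25 °C: -51359 kJ/h
Outlet flows (mol/h): A 813.12, B 1893.8
Sensible, products 25→34.0 °C: 3101.2 kJ/h
Q = ΔH = 25315 kJ/h = 7.032 kW
Heat supplied = 7.032 kW

Q_in = 7.03 kW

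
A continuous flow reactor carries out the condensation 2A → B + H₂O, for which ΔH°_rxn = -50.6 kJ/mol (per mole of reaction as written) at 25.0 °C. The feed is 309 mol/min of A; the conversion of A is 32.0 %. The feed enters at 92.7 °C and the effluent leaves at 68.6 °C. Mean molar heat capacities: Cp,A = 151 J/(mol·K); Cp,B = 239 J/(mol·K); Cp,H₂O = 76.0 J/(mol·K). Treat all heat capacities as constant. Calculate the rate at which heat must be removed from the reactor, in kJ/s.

Q_out = 60.0 kJ/s

Extent of reaction ξ = 0.320 × 309 / 2 = 49.44 mol/min
Reaction term: ξ·ΔH°_rxn = 49.44 × -50.6 = -2501.7 kJ/min
Sensible, feed 92.7→25 °C: -3158.8 kJ/min
Outlet flows (mol/min): A 210.12, B 49.44, H₂O 49.44
Sensible, products 25→68.6 °C: 2062.4 kJ/min
Q = ΔH = -3598.1 kJ/min = -59.969 kW
Heat removed = 59.969 kJ/s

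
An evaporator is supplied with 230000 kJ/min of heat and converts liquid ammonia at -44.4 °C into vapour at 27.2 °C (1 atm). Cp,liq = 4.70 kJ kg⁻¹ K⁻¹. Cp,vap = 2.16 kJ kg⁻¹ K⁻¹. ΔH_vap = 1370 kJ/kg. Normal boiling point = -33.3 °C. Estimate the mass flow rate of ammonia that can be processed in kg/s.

ṁ = 2.47 kg/s

Δh = 4.70×(-33.3−-44.4) + 1370 + 2.16×(27.2−-33.3) = 1552.9 kJ/kg
Q = 230000 kJ/min = 3833.3 kJ/s = 3833.3 kJ/s
ṁ = Q/Δh = 3833.3 / 1552.9 = 2.4686 kg/s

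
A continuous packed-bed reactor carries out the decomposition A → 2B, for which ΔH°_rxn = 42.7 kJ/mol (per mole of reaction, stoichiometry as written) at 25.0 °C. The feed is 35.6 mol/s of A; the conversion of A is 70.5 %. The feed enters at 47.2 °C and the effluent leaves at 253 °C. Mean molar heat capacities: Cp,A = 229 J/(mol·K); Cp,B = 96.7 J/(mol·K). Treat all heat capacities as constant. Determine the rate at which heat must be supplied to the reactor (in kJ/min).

Extent of reaction ξ = 0.705 × 35.6 = 25.098 mol/s
Reaction term: ξ·ΔH°_rxn = 25.098 × 42.7 = 1071.7 kJ/s
Sensible, feed 47.2→25 °C: -180.98 kJ/s
Outlet flows (mol/s): A 10.502, B 50.196
Sensible, products 25→253 °C: 1655 kJ/s
Q = ΔH = 2545.7 kJ/s = 2545.7 kW
Heat supplied = 152740 kJ/min

Q_in = 153000 kJ/min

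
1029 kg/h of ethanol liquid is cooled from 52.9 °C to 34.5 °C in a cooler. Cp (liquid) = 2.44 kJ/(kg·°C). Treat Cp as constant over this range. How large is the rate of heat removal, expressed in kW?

Q_c = 12.8 kW

Q = ṁ·Cp·ΔT = 1029 × 2.44 × (34.5 − 52.9) = -46198 kJ/h
Converting: 46198 / 3600 s = 12.833 kW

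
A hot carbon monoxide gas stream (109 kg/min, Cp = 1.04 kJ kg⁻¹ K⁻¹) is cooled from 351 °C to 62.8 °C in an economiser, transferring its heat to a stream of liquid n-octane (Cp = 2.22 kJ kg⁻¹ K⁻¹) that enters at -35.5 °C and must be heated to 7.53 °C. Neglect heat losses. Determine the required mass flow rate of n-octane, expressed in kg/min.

Heat released by hot stream: Q = 109 × 1.04 × (351 − 62.8) = 32670 kJ/min
Energy balance on cold side (adiabatic exchanger): Q = ṁ_c·Cp_c·(T_c,out − T_c,in)
ṁ_c = 32670 / [2.22 × (7.53 − -35.5)] = 342 kg/min

ṁ_c = 342 kg/min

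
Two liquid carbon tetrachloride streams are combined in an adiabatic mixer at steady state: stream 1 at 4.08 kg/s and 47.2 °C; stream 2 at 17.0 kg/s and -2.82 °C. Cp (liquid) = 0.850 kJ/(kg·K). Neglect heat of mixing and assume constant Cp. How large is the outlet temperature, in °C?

No heat crosses the boundary, so H_out = H_in.
Σ ṁᵢCp,ᵢTᵢ = 4.08×0.850×47.2 + 17.0×0.850×-2.82 = 122.94
Σ ṁᵢCp,ᵢ = 4.08×0.850 + 17.0×0.850 = 17.918
T_out = 122.94 / 17.918 = 6.8613 °C

T_out = 6.86 °C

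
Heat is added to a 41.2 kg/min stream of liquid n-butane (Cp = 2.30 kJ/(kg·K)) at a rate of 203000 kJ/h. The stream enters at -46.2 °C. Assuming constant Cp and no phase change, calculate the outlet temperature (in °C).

Q = 203000 kJ/h = 3383.3 kJ/min
ΔT = Q/(ṁ·Cp) = 3383.3/(41.2×2.30) = 35.704 K
T_out = -46.2 + 35.704 = -10.496 °C

T_out = -10.5 °C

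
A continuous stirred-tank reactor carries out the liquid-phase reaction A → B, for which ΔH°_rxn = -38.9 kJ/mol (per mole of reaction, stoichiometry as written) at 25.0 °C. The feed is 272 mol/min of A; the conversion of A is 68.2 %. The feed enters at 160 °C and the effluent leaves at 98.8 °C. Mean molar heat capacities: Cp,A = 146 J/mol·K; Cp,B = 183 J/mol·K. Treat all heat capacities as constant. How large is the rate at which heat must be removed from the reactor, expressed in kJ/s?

Extent of reaction ξ = 0.682 × 272 = 185.5 mol/min
Reaction term: ξ·ΔH°_rxn = 185.5 × -38.9 = -7216.1 kJ/min
Sensible, feed 160→25 °C: -5361.1 kJ/min
Outlet flows (mol/min): A 86.496, B 185.5
Sensible, products 25→98.8 °C: 3437.3 kJ/min
Q = ΔH = -9139.9 kJ/min = -152.33 kW
Heat removed = 152.33 kJ/s

Q_out = 152 kJ/s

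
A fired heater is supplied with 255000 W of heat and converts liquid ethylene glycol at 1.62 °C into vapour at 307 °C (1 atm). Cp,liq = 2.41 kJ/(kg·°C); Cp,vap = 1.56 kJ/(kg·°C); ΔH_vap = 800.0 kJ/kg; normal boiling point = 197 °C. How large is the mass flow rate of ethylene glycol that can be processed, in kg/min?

ṁ = 10.6 kg/min

Δh = 2.41×(197−1.62) + 800.0 + 1.56×(307−197) = 1442.5 kJ/kg
Q = 255000 W = 255 kJ/s = 15300 kJ/min
ṁ = Q/Δh = 15300 / 1442.5 = 10.607 kg/min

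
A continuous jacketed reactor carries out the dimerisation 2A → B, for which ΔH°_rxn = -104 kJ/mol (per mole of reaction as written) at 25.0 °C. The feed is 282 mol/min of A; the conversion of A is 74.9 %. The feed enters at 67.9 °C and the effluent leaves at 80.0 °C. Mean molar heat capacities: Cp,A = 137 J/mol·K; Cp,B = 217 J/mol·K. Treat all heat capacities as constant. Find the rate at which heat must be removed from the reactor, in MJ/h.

Extent of reaction ξ = 0.749 × 282 / 2 = 105.61 mol/min
Reaction term: ξ·ΔH°_rxn = 105.61 × -104 = -10983 kJ/min
Sensible, feed 67.9→25 °C: -1657.4 kJ/min
Outlet flows (mol/min): A 70.782, B 105.61
Sensible, products 25→80.0 °C: 1793.8 kJ/min
Q = ΔH = -10847 kJ/min = -180.78 kW
Heat removed = 650.82 MJ/h

Q_out = 651 MJ/h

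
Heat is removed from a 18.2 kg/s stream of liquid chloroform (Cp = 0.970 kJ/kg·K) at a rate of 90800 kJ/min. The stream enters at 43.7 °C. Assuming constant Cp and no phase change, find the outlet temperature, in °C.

T_out = -42.0 °C

Q = 90800 kJ/min = 1513.3 kJ/s
ΔT = Q/(ṁ·Cp) = 1513.3/(18.2×0.970) = 85.722 K
T_out = 43.7 − 85.722 = -42.022 °C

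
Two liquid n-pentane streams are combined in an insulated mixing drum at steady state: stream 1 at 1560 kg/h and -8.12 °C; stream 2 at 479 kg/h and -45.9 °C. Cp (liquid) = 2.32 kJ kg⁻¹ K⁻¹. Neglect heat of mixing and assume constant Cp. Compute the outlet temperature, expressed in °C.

No heat crosses the boundary, so H_out = H_in.
Σ ṁᵢCp,ᵢTᵢ = 1560×2.32×-8.12 + 479×2.32×-45.9 = -80396
Σ ṁᵢCp,ᵢ = 1560×2.32 + 479×2.32 = 4730.5
T_out = -80396 / 4730.5 = -16.995 °C

T_out = -17.0 °C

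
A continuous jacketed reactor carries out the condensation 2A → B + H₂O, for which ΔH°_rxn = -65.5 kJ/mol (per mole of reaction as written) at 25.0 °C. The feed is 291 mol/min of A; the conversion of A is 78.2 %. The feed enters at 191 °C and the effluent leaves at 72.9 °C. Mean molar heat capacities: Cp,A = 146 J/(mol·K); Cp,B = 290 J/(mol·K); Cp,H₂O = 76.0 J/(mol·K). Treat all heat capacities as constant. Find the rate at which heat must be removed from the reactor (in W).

Q_out = 201000 W

Extent of reaction ξ = 0.782 × 291 / 2 = 113.78 mol/min
Reaction term: ξ·ΔH°_rxn = 113.78 × -65.5 = -7452.7 kJ/min
Sensible, feed 191→25 °C: -7052.7 kJ/min
Outlet flows (mol/min): A 63.438, B 113.78, H₂O 113.78
Sensible, products 25→72.9 °C: 2438.4 kJ/min
Q = ΔH = -12067 kJ/min = -201.12 kW
Heat removed = 201120 W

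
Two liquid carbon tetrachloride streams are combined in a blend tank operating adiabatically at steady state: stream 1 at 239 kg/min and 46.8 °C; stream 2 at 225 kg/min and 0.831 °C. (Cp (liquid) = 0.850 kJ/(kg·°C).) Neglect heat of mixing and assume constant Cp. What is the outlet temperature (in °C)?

No heat crosses the boundary, so H_out = H_in.
Σ ṁᵢCp,ᵢTᵢ = 239×0.850×46.8 + 225×0.850×0.831 = 9666.3
Σ ṁᵢCp,ᵢ = 239×0.850 + 225×0.850 = 394.4
T_out = 9666.3 / 394.4 = 24.509 °C

T_out = 24.5 °C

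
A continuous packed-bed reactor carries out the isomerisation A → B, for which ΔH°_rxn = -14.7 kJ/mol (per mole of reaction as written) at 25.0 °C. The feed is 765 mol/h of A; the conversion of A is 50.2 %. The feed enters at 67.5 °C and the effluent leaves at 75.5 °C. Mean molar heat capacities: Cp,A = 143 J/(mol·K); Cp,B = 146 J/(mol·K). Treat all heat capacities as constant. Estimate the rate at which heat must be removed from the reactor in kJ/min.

Extent of reaction ξ = 0.502 × 765 = 384.03 mol/h
Reaction term: ξ·ΔH°_rxn = 384.03 × -14.7 = -5645.2 kJ/h
Sensible, feed 67.5→25 °C: -4649.3 kJ/h
Outlet flows (mol/h): A 380.97, B 384.03
Sensible, products 25→75.5 °C: 5582.6 kJ/h
Q = ΔH = -4711.9 kJ/h = -1.3089 kW
Heat removed = 78.532 kJ/min

Q_out = 78.5 kJ/min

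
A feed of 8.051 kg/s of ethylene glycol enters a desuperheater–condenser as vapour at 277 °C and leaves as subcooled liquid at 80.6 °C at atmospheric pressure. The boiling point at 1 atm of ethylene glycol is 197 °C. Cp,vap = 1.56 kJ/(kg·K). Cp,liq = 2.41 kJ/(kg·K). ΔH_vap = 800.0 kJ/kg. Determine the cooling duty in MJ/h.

vapour 277→197 °C: -124.8 kJ/kg
condensation at 197 °C: -800 kJ/kg
liquid 197→80.6 °C: -280.52 kJ/kg
Δh = -124.8 + -800 + -280.52 = -1205.3 kJ/kg
Q = ṁ·Δh = 8.051 kg/s × -1205.3 kJ/kg = -9704.1 kJ/s
|Q| = 9704.1 kW = 34935 MJ/h

Q_c = 34900 MJ/h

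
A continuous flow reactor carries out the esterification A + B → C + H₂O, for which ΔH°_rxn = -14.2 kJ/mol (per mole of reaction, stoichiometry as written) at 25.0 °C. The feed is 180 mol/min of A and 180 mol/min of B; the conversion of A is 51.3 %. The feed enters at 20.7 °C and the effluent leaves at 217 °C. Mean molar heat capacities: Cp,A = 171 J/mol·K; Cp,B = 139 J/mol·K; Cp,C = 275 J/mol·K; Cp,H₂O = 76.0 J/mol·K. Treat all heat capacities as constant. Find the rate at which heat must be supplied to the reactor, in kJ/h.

Q_in = 622000 kJ/h

Extent of reaction ξ = 0.513 × 180 = 92.34 mol/min
Reaction term: ξ·ΔH°_rxn = 92.34 × -14.2 = -1311.2 kJ/min
Sensible, feed 20.7→25 °C: 239.94 kJ/min
Outlet flows (mol/min): A 87.66, B 87.66, C 92.34, H₂O 92.34
Sensible, products 25→217 °C: 11441 kJ/min
Q = ΔH = 10369 kJ/min = 172.82 kW
Heat supplied = 622150 kJ/h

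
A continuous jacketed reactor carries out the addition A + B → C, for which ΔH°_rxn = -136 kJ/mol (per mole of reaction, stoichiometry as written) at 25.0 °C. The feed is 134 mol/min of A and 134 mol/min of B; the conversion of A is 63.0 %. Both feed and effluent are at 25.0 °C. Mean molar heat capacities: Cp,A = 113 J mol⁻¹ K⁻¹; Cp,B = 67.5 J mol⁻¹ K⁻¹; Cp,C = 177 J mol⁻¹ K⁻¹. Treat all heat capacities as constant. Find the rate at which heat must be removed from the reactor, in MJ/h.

Q_out = 689 MJ/h

Extent of reaction ξ = 0.630 × 134 = 84.42 mol/min
Reaction term: ξ·ΔH°_rxn = 84.42 × -136 = -11481 kJ/min
Q = ΔH = -11481 kJ/min = -191.35 kW
Heat removed = 688.87 MJ/h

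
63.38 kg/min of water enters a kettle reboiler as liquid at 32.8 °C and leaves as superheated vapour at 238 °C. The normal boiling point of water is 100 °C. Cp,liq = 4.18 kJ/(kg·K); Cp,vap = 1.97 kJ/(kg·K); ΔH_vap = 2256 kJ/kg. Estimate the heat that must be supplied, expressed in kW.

Q = 2970 kW

liquid 32.8→100 °C: 280.9 kJ/kg
vaporisation at 100 °C: 2256 kJ/kg
vapour 100→238 °C: 271.86 kJ/kg
Δh = 280.9 + 2256 + 271.86 = 2808.8 kJ/kg
Q = ṁ·Δh = 63.38 kg/min × 2808.8 kJ/kg = 178020 kJ/min
|Q| = 2967 kW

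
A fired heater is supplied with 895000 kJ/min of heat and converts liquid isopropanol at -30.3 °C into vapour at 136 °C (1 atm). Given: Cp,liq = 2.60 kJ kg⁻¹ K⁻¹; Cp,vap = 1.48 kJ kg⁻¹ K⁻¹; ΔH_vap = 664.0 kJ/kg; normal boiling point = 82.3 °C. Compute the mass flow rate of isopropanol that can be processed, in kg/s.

ṁ = 14.4 kg/s

Δh = 2.60×(82.3−-30.3) + 664.0 + 1.48×(136−82.3) = 1036.2 kJ/kg
Q = 895000 kJ/min = 14917 kJ/s = 14917 kJ/s
ṁ = Q/Δh = 14917 / 1036.2 = 14.395 kg/s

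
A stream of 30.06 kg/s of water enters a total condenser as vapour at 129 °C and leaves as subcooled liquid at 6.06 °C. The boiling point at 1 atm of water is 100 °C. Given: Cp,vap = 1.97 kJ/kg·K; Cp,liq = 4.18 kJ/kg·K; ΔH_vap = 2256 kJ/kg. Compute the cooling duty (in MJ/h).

Q_c = 293000 MJ/h

vapour 129→100 °C: -57.13 kJ/kg
condensation at 100 °C: -2256 kJ/kg
liquid 100→6.06 °C: -392.67 kJ/kg
Δh = -57.13 + -2256 + -392.67 = -2705.8 kJ/kg
Q = ṁ·Δh = 30.06 kg/s × -2705.8 kJ/kg = -81336 kJ/s
|Q| = 81336 kW = 292810 MJ/h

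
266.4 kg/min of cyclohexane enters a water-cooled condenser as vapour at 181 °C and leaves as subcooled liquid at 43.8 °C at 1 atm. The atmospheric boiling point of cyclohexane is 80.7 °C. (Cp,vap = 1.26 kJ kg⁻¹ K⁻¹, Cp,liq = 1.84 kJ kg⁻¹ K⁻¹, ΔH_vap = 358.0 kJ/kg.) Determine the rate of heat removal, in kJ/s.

Q_c = 2450 kJ/s

vapour 181→80.7 °C: -126.38 kJ/kg
condensation at 80.7 °C: -358 kJ/kg
liquid 80.7→43.8 °C: -67.896 kJ/kg
Δh = -126.38 + -358 + -67.896 = -552.27 kJ/kg
Q = ṁ·Δh = 266.4 kg/min × -552.27 kJ/kg = -147130 kJ/min
|Q| = 2452.1 kW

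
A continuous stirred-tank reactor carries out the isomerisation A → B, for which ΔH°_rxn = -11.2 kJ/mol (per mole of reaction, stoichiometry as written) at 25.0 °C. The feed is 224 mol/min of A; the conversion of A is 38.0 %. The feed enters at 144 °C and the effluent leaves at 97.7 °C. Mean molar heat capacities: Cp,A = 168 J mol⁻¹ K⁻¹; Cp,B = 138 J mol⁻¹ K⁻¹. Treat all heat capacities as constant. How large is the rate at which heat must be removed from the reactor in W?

Extent of reaction ξ = 0.380 × 224 = 85.12 mol/min
Reaction term: ξ·ΔH°_rxn = 85.12 × -11.2 = -953.34 kJ/min
Sensible, feed 144→25 °C: -4478.2 kJ/min
Outlet flows (mol/min): A 138.88, B 85.12
Sensible, products 25→97.7 °C: 2550.2 kJ/min
Q = ΔH = -2881.4 kJ/min = -48.023 kW
Heat removed = 48023 W

Q_out = 48000 W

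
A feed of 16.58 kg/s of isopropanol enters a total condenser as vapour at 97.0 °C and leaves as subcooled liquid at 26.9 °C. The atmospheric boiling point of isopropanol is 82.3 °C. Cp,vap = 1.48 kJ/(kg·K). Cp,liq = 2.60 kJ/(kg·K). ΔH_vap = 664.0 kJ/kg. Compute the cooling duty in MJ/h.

Q_c = 49500 MJ/h

vapour 97.0→82.3 °C: -21.756 kJ/kg
condensation at 82.3 °C: -664 kJ/kg
liquid 82.3→26.9 °C: -144.04 kJ/kg
Δh = -21.756 + -664 + -144.04 = -829.8 kJ/kg
Q = ṁ·Δh = 16.58 kg/s × -829.8 kJ/kg = -13758 kJ/s
|Q| = 13758 kW = 49529 MJ/h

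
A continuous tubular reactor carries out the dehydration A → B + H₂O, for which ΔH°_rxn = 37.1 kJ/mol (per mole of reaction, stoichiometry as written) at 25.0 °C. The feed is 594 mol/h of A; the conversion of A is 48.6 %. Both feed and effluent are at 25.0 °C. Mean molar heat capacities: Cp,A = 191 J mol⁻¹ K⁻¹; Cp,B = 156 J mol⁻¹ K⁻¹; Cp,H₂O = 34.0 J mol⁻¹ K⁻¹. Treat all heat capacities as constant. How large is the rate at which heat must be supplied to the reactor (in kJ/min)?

Extent of reaction ξ = 0.486 × 594 = 288.68 mol/h
Reaction term: ξ·ΔH°_rxn = 288.68 × 37.1 = 10710 kJ/h
Q = ΔH = 10710 kJ/h = 2.975 kW
Heat supplied = 178.5 kJ/min

Q_in = 179 kJ/min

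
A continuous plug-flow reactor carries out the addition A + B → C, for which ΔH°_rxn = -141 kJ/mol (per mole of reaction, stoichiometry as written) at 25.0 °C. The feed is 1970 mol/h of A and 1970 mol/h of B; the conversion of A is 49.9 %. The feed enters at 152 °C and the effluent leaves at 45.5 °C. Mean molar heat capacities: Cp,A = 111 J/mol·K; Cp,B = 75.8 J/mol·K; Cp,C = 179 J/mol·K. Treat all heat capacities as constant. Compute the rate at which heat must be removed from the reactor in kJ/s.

Q_out = 49.4 kJ/s

Extent of reaction ξ = 0.499 × 1970 = 983.03 mol/h
Reaction term: ξ·ΔH°_rxn = 983.03 × -141 = -138610 kJ/h
Sensible, feed 152→25 °C: -46735 kJ/h
Outlet flows (mol/h): A 986.97, B 986.97, C 983.03
Sensible, products 25→45.5 °C: 7386.7 kJ/h
Q = ΔH = -177960 kJ/h = -49.432 kW
Heat removed = 49.432 kJ/s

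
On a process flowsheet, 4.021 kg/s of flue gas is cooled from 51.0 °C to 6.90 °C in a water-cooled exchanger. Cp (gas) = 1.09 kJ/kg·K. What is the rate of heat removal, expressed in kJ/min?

Q = ṁ·Cp·ΔT = 4.021 × 1.09 × (6.90 − 51.0) = -193.29 kJ/s
Cooling duty = 11597 kJ/min

Q_c = 11600 kJ/min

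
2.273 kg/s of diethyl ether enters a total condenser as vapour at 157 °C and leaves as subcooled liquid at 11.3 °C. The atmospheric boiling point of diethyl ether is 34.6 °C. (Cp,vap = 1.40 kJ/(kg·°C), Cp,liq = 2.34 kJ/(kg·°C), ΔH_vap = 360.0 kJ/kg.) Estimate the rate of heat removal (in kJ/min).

Q_c = 79900 kJ/min

vapour 157→34.6 °C: -171.36 kJ/kg
condensation at 34.6 °C: -360 kJ/kg
liquid 34.6→11.3 °C: -54.522 kJ/kg
Δh = -171.36 + -360 + -54.522 = -585.88 kJ/kg
Q = ṁ·Δh = 2.273 kg/s × -585.88 kJ/kg = -1331.7 kJ/s
|Q| = 1331.7 kW = 79903 kJ/min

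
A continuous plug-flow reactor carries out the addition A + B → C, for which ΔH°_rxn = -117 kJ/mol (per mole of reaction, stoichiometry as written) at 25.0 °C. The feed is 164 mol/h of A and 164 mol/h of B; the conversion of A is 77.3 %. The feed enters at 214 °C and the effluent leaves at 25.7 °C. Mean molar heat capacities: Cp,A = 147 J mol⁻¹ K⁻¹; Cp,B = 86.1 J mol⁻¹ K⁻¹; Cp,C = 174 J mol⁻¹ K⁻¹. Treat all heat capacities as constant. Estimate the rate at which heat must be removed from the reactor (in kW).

Q_out = 6.12 kW

Extent of reaction ξ = 0.773 × 164 = 126.77 mol/h
Reaction term: ξ·ΔH°_rxn = 126.77 × -117 = -14832 kJ/h
Sensible, feed 214→25 °C: -7225.2 kJ/h
Outlet flows (mol/h): A 37.228, B 37.228, C 126.77
Sensible, products 25→25.7 °C: 21.515 kJ/h
Q = ΔH = -22036 kJ/h = -6.1211 kW
Heat removed = 6.1211 kW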